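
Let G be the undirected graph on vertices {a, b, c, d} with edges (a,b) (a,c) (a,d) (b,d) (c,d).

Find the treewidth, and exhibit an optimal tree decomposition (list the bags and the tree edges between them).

Treewidth 2.
One such decomposition:
Bags: B1 = {a, c, d}  B2 = {a, b, d}
Tree: B1–B2

Each bag holds 3 vertices, so the decomposition has width 2, which upper-bounds the treewidth. On the other hand G contains the 3-clique {a, c, d}. A clique must lie in a single bag of any decomposition, so no decomposition can have width below 2. Combining the bounds, tw(G) = 2.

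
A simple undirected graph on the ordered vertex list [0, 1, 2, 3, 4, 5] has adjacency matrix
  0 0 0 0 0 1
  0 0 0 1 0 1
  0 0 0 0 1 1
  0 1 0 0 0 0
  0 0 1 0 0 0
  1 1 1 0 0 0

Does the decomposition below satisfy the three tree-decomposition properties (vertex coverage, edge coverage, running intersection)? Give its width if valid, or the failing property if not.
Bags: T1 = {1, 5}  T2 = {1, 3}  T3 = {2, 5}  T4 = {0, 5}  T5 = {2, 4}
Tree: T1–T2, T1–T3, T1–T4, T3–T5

Checking the three conditions: (i) the bags cover all of {0, 1, 2, 3, 4, 5}; (ii) for each edge, some bag contains both endpoints; (iii) the bags containing any fixed vertex form a subtree. All hold, so the decomposition is valid with width 2 − 1 = 1.

Yes; width 1.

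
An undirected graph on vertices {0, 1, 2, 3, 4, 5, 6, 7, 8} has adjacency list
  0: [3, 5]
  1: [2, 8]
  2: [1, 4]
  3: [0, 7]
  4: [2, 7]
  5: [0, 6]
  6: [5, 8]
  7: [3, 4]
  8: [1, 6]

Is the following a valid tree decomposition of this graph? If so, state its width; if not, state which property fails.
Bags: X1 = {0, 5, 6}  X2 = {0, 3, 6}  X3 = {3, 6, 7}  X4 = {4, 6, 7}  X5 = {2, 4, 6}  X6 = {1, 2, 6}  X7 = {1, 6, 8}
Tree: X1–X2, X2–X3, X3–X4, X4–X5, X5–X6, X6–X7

Checking the three conditions: (i) the bags cover all of {0, 1, 2, 3, 4, 5, 6, 7, 8}; (ii) for each edge, some bag contains both endpoints; (iii) the bags containing any fixed vertex form a subtree. All hold, so the decomposition is valid with width 3 − 1 = 2.

Yes; width 2.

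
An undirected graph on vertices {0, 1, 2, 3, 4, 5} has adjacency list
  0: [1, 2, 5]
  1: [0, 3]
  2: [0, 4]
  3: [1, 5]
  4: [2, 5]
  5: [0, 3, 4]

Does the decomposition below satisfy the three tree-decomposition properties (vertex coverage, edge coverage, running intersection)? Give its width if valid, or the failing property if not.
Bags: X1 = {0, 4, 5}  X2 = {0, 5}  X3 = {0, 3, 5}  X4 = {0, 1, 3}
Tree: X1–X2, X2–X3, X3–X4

A tree decomposition must satisfy three properties: every vertex lies in some bag; for every edge, both endpoints lie together in some bag; and for every vertex, the bags containing it form a connected subtree. Here vertex 2 appears in no bag, so the decomposition is invalid.

No — vertex 2 appears in no bag.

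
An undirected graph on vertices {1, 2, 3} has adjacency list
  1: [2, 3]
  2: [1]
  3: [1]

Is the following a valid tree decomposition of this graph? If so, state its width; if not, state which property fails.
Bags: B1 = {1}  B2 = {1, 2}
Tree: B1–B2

No — vertex 3 appears in no bag.

A tree decomposition must satisfy three properties: every vertex lies in some bag; for every edge, both endpoints lie together in some bag; and for every vertex, the bags containing it form a connected subtree. Here vertex 3 appears in no bag, so the decomposition is invalid.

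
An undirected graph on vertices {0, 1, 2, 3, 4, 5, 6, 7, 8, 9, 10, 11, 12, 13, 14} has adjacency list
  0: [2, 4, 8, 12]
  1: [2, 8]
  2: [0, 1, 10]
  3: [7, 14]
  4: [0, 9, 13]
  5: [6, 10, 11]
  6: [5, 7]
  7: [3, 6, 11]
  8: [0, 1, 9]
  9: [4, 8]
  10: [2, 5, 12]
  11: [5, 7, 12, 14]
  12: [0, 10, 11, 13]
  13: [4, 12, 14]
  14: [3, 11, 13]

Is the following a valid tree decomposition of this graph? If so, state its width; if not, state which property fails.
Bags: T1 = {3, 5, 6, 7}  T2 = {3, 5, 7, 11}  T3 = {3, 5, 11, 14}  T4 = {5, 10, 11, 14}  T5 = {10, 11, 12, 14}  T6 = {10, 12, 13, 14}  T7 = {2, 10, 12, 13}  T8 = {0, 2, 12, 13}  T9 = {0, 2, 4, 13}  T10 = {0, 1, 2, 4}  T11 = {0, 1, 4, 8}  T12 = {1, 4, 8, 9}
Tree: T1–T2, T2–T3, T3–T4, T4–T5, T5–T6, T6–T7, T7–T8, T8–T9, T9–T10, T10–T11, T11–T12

Vertex coverage: the bags together contain {0, 1, 2, 3, 4, 5, 6, 7, 8, 9, 10, 11, 12, 13, 14}, the full vertex set. Edge coverage: each edge of G has both endpoints in at least one bag. Running intersection: for every vertex, the bags containing it form a connected subtree. All three properties hold, so this is a valid tree decomposition of width max|bag| − 1 = 3, and hence tw(G) ≤ 3.

Yes; width 3.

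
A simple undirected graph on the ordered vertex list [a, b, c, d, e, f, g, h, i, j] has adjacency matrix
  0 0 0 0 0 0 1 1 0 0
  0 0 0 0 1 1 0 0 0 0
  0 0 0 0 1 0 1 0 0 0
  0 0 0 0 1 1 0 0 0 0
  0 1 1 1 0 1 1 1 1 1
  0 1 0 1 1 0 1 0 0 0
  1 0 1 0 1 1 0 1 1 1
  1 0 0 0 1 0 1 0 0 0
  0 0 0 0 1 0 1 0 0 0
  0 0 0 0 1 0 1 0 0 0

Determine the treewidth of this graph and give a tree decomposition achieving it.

Treewidth 2.
One optimal decomposition is:
Bags: B1 = {e, f, g}  B2 = {e, g, h}  B3 = {c, e, g}  B4 = {a, g, h}  B5 = {b, e, f}  B6 = {d, e, f}  B7 = {e, g, i}  B8 = {e, g, j}
Tree: B1–B2, B1–B3, B2–B4, B1–B5, B5–B6, B1–B7, B1–B8

The largest bag has 3 vertices, giving width 2; this decomposition certifies tw(G) ≤ 2. Conversely, {d, e, f} is a clique of size 3, and the vertices of any clique must share a bag in every tree decomposition; so some bag has ≥ 3 vertices and tw(G) ≥ 2. Therefore the treewidth is 2.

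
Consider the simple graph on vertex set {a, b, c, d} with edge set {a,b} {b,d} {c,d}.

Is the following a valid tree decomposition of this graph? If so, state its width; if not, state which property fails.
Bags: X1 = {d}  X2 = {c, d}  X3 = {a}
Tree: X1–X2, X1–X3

No — vertex b appears in no bag.

A tree decomposition must satisfy three properties: every vertex lies in some bag; for every edge, both endpoints lie together in some bag; and for every vertex, the bags containing it form a connected subtree. Here vertex b appears in no bag, so the decomposition is invalid.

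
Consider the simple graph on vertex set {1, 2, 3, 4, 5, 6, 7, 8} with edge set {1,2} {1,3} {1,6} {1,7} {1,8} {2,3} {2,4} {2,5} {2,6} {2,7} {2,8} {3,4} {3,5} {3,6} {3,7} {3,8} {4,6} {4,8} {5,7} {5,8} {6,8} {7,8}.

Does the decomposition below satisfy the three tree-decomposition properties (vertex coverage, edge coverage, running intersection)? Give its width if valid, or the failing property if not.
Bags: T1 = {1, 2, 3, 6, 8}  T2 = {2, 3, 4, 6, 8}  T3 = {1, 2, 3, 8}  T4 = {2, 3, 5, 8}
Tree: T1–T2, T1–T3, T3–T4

No — vertex 7 appears in no bag.

A tree decomposition must satisfy three properties: every vertex lies in some bag; for every edge, both endpoints lie together in some bag; and for every vertex, the bags containing it form a connected subtree. Here vertex 7 appears in no bag, so the decomposition is invalid.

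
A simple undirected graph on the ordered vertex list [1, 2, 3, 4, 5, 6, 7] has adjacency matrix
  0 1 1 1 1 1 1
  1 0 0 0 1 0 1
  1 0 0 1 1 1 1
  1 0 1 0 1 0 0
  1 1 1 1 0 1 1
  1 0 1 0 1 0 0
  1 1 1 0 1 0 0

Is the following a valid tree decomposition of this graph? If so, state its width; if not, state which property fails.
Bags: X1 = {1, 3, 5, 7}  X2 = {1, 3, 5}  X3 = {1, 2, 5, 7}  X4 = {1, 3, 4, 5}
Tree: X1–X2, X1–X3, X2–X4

No — vertex 6 appears in no bag.

A tree decomposition must satisfy three properties: every vertex lies in some bag; for every edge, both endpoints lie together in some bag; and for every vertex, the bags containing it form a connected subtree. Here vertex 6 appears in no bag, so the decomposition is invalid.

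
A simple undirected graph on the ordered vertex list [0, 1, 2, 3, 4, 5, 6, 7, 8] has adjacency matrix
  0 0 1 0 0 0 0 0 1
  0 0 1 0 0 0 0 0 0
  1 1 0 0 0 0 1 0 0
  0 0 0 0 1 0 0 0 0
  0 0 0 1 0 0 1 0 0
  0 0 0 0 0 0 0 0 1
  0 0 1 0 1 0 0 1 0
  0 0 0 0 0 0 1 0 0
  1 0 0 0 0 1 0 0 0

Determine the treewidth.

1

A width-1 tree decomposition is:
Bags: B1 = {0, 2}  B2 = {2, 6}  B3 = {0, 8}  B4 = {6, 7}  B5 = {4, 6}  B6 = {5, 8}  B7 = {1, 2}  B8 = {3, 4}
Tree: B1–B2, B1–B3, B2–B4, B2–B5, B3–B6, B2–B7, B5–B8
The largest bag has 2 vertices, giving width 1; this decomposition certifies tw(G) ≤ 1. Any graph with an edge has treewidth ≥ 1, and G has the edge 0–2. Therefore the treewidth is 1.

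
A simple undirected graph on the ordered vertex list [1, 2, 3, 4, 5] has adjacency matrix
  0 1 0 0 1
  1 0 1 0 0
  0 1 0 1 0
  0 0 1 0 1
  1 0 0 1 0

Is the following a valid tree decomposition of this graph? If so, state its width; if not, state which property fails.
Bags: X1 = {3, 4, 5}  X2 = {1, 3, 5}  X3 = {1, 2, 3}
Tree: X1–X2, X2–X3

Yes; width 2.

Vertex coverage: the bags together contain {1, 2, 3, 4, 5}, the full vertex set. Edge coverage: each edge of G has both endpoints in at least one bag. Running intersection: for every vertex, the bags containing it form a connected subtree. All three properties hold, so this is a valid tree decomposition of width max|bag| − 1 = 2, and hence tw(G) ≤ 2.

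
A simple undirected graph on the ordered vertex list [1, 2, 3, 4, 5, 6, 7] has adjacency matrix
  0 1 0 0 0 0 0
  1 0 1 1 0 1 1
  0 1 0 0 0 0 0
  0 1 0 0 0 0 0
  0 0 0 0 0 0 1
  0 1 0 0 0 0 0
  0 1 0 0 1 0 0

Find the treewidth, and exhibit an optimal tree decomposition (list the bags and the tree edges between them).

Treewidth 1.
Bags: B1 = {2, 7}  B2 = {1, 2}  B3 = {2, 6}  B4 = {5, 7}  B5 = {2, 4}  B6 = {2, 3}
Tree: B1–B2, B1–B3, B1–B4, B1–B5, B1–B6

Every bag has size at most 2, so the width is 2 − 1 = 1 and tw(G) ≤ 1. G has an edge, so its treewidth is at least 1. Hence tw(G) = 1 exactly.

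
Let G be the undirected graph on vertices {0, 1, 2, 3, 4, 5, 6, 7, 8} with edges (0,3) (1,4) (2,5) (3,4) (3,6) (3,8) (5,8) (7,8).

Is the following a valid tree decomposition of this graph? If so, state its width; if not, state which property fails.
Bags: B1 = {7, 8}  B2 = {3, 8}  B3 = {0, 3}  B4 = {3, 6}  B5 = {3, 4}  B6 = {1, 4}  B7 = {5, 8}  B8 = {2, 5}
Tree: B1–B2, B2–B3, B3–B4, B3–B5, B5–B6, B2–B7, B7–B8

Yes; width 1.

Every vertex of G appears in some bag (union = {0, 1, 2, 3, 4, 5, 6, 7, 8}); every edge is covered by a bag; and for each vertex v the set of bags containing v is connected in the bag tree. The decomposition is therefore valid. The largest bag has 2 vertices, so the width is 1.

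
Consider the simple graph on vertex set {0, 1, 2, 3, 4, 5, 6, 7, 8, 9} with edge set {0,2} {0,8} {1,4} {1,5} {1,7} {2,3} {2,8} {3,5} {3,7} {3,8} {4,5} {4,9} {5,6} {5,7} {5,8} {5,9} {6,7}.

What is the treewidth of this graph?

A width-2 tree decomposition is:
Bags: B1 = {3, 5, 8}  B2 = {2, 3, 8}  B3 = {3, 5, 7}  B4 = {5, 6, 7}  B5 = {1, 5, 7}  B6 = {1, 4, 5}  B7 = {0, 2, 8}  B8 = {4, 5, 9}
Tree: B1–B2, B1–B3, B3–B4, B3–B5, B5–B6, B2–B7, B6–B8
Every bag has size at most 3, so the width is 3 − 1 = 2 and tw(G) ≤ 2. For the lower bound, the 3 vertices {0, 2, 8} are pairwise adjacent, and any tree decomposition puts a clique entirely inside one bag — forcing width ≥ 2. Combining the bounds, tw(G) = 2.

2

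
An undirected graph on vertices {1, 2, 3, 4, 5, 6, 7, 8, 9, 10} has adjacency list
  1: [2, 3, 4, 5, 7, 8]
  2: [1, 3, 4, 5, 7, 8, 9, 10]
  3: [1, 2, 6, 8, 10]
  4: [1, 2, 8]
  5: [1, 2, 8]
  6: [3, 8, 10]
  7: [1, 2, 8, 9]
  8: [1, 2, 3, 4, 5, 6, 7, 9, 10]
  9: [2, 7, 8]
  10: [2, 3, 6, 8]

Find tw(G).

3

A width-3 tree decomposition is:
Bags: B1 = {1, 2, 3, 8}  B2 = {1, 2, 4, 8}  B3 = {2, 3, 8, 10}  B4 = {1, 2, 7, 8}  B5 = {2, 7, 8, 9}  B6 = {3, 6, 8, 10}  B7 = {1, 2, 5, 8}
Tree: B1–B2, B1–B3, B2–B4, B4–B5, B3–B6, B2–B7
The largest bag has 4 vertices, giving width 3; this decomposition certifies tw(G) ≤ 3. For the lower bound, the 4 vertices {1, 2, 3, 8} are pairwise adjacent, and any tree decomposition puts a clique entirely inside one bag — forcing width ≥ 3. Hence tw(G) = 3 exactly.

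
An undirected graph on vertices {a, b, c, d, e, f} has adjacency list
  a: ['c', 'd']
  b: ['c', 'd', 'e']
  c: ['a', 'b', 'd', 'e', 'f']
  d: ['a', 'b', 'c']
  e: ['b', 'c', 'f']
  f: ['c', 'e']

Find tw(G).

2

A width-2 tree decomposition is:
Bags: B1 = {b, c, e}  B2 = {b, c, d}  B3 = {c, e, f}  B4 = {a, c, d}
Tree: B1–B2, B1–B3, B2–B4
The largest bag has 3 vertices, giving width 2; this decomposition certifies tw(G) ≤ 2. For the lower bound, the 3 vertices {a, c, d} are pairwise adjacent, and any tree decomposition puts a clique entirely inside one bag — forcing width ≥ 2. Combining the bounds, tw(G) = 2.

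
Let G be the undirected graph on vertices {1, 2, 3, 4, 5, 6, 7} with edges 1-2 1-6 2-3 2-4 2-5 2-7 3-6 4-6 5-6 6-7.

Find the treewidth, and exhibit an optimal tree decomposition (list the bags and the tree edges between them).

Each bag holds 3 vertices, so the decomposition has width 2, which upper-bounds the treewidth. For the lower bound, G contains the cycle 2–5–6–3–2, so G is not a forest; only forests have treewidth ≤ 1, hence tw(G) ≥ 2. Combining the bounds, tw(G) = 2.

Treewidth 2.
Bags: B1 = {2, 5, 6}  B2 = {2, 3, 6}  B3 = {2, 4, 6}  B4 = {2, 6, 7}  B5 = {1, 2, 6}
Tree: B1–B2, B2–B3, B3–B4, B4–B5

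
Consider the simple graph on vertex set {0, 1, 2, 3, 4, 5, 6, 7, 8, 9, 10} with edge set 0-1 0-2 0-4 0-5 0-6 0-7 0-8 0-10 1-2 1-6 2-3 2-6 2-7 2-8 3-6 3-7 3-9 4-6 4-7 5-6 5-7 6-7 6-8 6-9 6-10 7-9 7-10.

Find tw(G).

A width-3 tree decomposition is:
Bags: B1 = {0, 1, 2, 6}  B2 = {0, 2, 6, 7}  B3 = {0, 5, 6, 7}  B4 = {2, 3, 6, 7}  B5 = {0, 4, 6, 7}  B6 = {0, 2, 6, 8}  B7 = {0, 6, 7, 10}  B8 = {3, 6, 7, 9}
Tree: B1–B2, B2–B3, B2–B4, B3–B5, B1–B6, B2–B7, B4–B8
Every bag has size at most 4, so the width is 4 − 1 = 3 and tw(G) ≤ 3. Conversely, {0, 2, 6, 8} is a clique of size 4, and the vertices of any clique must share a bag in every tree decomposition; so some bag has ≥ 4 vertices and tw(G) ≥ 3. The upper and lower bounds meet at 3, so that is the treewidth.

3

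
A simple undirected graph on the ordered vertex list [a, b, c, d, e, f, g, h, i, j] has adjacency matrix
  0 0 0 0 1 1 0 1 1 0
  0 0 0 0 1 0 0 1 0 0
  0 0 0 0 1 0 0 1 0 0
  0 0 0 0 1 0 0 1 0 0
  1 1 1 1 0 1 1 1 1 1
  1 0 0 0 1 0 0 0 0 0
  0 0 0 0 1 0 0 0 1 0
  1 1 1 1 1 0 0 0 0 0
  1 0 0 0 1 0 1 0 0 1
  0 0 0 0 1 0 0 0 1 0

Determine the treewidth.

A width-2 tree decomposition is:
Bags: B1 = {a, e, f}  B2 = {a, e, i}  B3 = {a, e, h}  B4 = {e, g, i}  B5 = {c, e, h}  B6 = {b, e, h}  B7 = {e, i, j}  B8 = {d, e, h}
Tree: B1–B2, B1–B3, B2–B4, B3–B5, B5–B6, B4–B7, B3–B8
Each bag holds 3 vertices, so the decomposition has width 2, which upper-bounds the treewidth. On the other hand G contains the 3-clique {a, e, f}. A clique must lie in a single bag of any decomposition, so no decomposition can have width below 2. Combining the bounds, tw(G) = 2.

2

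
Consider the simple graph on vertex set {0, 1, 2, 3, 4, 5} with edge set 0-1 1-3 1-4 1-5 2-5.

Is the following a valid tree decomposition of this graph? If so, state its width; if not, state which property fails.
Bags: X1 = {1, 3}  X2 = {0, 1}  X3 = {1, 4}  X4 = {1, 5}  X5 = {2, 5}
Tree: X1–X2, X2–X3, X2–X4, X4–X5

Every vertex of G appears in some bag (union = {0, 1, 2, 3, 4, 5}); every edge is covered by a bag; and for each vertex v the set of bags containing v is connected in the bag tree. The decomposition is therefore valid. The largest bag has 2 vertices, so the width is 1.

Yes; width 1.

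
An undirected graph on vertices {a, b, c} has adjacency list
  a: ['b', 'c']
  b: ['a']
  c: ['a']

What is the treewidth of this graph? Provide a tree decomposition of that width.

Each bag holds 2 vertices, so the decomposition has width 1, which upper-bounds the treewidth. Any graph with an edge has treewidth ≥ 1, and G has the edge a–c. Therefore the treewidth is 1.

Treewidth 1.
One such decomposition:
Bags: B1 = {a, c}  B2 = {a, b}
Tree: B1–B2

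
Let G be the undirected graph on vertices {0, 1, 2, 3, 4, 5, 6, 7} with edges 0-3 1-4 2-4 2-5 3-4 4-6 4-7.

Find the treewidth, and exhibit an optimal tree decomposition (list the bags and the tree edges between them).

Treewidth 1.
Bags: B1 = {2, 4}  B2 = {2, 5}  B3 = {1, 4}  B4 = {4, 7}  B5 = {4, 6}  B6 = {3, 4}  B7 = {0, 3}
Tree: B1–B2, B1–B3, B1–B4, B3–B5, B5–B6, B6–B7

Each bag holds 2 vertices, so the decomposition has width 1, which upper-bounds the treewidth. Since G has at least one edge (e.g. 4–2), it is not an edgeless graph, so tw(G) ≥ 1. The upper and lower bounds meet at 1, so that is the treewidth.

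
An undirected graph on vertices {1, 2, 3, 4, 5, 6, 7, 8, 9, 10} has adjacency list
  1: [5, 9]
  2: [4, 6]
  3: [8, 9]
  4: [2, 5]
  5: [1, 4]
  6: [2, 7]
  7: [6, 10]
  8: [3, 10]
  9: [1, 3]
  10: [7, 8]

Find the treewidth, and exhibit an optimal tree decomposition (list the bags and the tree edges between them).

Treewidth 2.
Bags: B1 = {3, 8, 10}  B2 = {3, 9, 10}  B3 = {1, 9, 10}  B4 = {1, 5, 10}  B5 = {4, 5, 10}  B6 = {2, 4, 10}  B7 = {2, 6, 10}  B8 = {6, 7, 10}
Tree: B1–B2, B2–B3, B3–B4, B4–B5, B5–B6, B6–B7, B7–B8

Each bag holds 3 vertices, so the decomposition has width 2, which upper-bounds the treewidth. For the lower bound, G contains the cycle 10–8–3–9–1–5–4–2–6–7–10, so G is not a forest; only forests have treewidth ≤ 1, hence tw(G) ≥ 2. Therefore the treewidth is 2.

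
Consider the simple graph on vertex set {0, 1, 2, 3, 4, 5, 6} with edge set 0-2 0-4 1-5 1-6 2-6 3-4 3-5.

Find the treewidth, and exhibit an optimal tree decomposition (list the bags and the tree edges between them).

Treewidth 2.
One such decomposition:
Bags: B1 = {1, 2, 6}  B2 = {1, 2, 5}  B3 = {2, 3, 5}  B4 = {2, 3, 4}  B5 = {0, 2, 4}
Tree: B1–B2, B2–B3, B3–B4, B4–B5

Each bag holds 3 vertices, so the decomposition has width 2, which upper-bounds the treewidth. Since 2–6–1–5–3–4–0–2 is a cycle in G, G is not acyclic. Forests are exactly the graphs of treewidth ≤ 1, so tw(G) ≥ 2. Combining the bounds, tw(G) = 2.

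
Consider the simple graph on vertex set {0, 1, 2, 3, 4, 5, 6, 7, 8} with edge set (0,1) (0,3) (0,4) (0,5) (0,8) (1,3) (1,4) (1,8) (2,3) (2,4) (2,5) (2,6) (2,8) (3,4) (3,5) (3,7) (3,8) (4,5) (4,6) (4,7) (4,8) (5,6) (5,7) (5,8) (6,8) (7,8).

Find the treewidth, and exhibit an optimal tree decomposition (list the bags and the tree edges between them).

The largest bag has 5 vertices, giving width 4; this decomposition certifies tw(G) ≤ 4. On the other hand G contains the 5-clique {0, 1, 3, 4, 8}. A clique must lie in a single bag of any decomposition, so no decomposition can have width below 4. Combining the bounds, tw(G) = 4.

Treewidth 4.
One optimal decomposition is:
Bags: B1 = {0, 3, 4, 5, 8}  B2 = {0, 1, 3, 4, 8}  B3 = {3, 4, 5, 7, 8}  B4 = {2, 3, 4, 5, 8}  B5 = {2, 4, 5, 6, 8}
Tree: B1–B2, B1–B3, B3–B4, B4–B5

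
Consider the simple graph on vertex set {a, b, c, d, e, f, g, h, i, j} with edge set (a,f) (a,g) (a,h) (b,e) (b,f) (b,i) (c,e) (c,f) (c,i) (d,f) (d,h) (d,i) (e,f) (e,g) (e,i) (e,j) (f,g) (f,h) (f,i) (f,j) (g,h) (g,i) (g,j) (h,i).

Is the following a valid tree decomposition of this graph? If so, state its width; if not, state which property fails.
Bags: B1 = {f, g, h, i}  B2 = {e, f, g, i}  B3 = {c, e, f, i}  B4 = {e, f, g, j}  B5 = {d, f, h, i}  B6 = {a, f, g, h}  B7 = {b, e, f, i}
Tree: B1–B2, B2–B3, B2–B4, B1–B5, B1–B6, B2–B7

Every vertex of G appears in some bag (union = {a, b, c, d, e, f, g, h, i, j}); every edge is covered by a bag; and for each vertex v the set of bags containing v is connected in the bag tree. The decomposition is therefore valid. The largest bag has 4 vertices, so the width is 3.

Yes; width 3.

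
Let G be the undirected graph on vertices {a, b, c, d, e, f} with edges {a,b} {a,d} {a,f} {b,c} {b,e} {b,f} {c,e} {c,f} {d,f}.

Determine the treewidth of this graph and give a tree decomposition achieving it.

Treewidth 2.
One such decomposition:
Bags: B1 = {a, b, f}  B2 = {b, c, f}  B3 = {b, c, e}  B4 = {a, d, f}
Tree: B1–B2, B2–B3, B1–B4

Every bag has size at most 3, so the width is 3 − 1 = 2 and tw(G) ≤ 2. On the other hand G contains the 3-clique {b, c, e}. A clique must lie in a single bag of any decomposition, so no decomposition can have width below 2. The upper and lower bounds meet at 2, so that is the treewidth.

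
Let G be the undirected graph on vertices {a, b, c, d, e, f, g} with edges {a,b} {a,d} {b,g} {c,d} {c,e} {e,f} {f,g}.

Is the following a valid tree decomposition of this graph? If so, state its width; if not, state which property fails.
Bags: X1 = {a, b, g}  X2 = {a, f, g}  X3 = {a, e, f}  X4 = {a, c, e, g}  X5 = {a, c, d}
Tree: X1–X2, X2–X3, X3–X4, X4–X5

No — bags containing vertex g are not connected in the tree.

A tree decomposition must satisfy three properties: every vertex lies in some bag; for every edge, both endpoints lie together in some bag; and for every vertex, the bags containing it form a connected subtree. Here bags containing vertex g are not connected in the tree, so the decomposition is invalid.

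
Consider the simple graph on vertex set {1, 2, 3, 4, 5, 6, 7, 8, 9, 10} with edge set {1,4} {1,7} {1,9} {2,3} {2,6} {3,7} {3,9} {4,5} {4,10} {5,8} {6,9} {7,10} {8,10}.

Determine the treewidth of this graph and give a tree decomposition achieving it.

Every bag has size at most 3, so the width is 3 − 1 = 2 and tw(G) ≤ 2. Since 6–2–3–9–6 is a cycle in G, G is not acyclic. Forests are exactly the graphs of treewidth ≤ 1, so tw(G) ≥ 2. Combining the bounds, tw(G) = 2.

Treewidth 2.
One optimal decomposition is:
Bags: B1 = {2, 6, 9}  B2 = {2, 3, 9}  B3 = {1, 3, 9}  B4 = {1, 3, 7}  B5 = {1, 4, 7}  B6 = {4, 7, 10}  B7 = {4, 5, 10}  B8 = {5, 8, 10}
Tree: B1–B2, B2–B3, B3–B4, B4–B5, B5–B6, B6–B7, B7–B8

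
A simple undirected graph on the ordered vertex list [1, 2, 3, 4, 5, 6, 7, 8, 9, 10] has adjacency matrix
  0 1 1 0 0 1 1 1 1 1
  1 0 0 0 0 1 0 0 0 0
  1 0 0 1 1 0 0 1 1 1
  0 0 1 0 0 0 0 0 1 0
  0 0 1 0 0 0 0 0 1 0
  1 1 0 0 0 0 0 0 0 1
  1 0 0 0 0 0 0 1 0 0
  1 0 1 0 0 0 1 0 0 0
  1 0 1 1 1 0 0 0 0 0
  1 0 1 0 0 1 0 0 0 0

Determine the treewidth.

2

A width-2 tree decomposition is:
Bags: B1 = {1, 3, 8}  B2 = {1, 3, 9}  B3 = {1, 7, 8}  B4 = {3, 4, 9}  B5 = {1, 3, 10}  B6 = {3, 5, 9}  B7 = {1, 6, 10}  B8 = {1, 2, 6}
Tree: B1–B2, B1–B3, B2–B4, B2–B5, B2–B6, B5–B7, B7–B8
Each bag holds 3 vertices, so the decomposition has width 2, which upper-bounds the treewidth. On the other hand G contains the 3-clique {1, 2, 6}. A clique must lie in a single bag of any decomposition, so no decomposition can have width below 2. The upper and lower bounds meet at 2, so that is the treewidth.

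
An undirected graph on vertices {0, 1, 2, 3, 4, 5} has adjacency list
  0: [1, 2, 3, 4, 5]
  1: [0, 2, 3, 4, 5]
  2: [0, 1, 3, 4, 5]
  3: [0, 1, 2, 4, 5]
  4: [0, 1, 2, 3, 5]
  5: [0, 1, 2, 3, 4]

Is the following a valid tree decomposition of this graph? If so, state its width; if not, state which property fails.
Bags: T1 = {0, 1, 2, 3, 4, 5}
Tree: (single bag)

Checking the three conditions: (i) the bags cover all of {0, 1, 2, 3, 4, 5}; (ii) for each edge, some bag contains both endpoints; (iii) the bags containing any fixed vertex form a subtree. All hold, so the decomposition is valid with width 6 − 1 = 5.

Yes; width 5.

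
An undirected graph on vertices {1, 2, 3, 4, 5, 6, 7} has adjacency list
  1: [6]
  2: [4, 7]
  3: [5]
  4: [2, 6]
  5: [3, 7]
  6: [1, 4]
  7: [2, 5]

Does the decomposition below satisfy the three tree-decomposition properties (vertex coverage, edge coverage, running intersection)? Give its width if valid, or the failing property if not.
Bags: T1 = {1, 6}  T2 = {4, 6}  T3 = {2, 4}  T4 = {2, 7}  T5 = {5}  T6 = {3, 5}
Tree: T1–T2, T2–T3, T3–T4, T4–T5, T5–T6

No — edge (7,5) lies in no bag.

A tree decomposition must satisfy three properties: every vertex lies in some bag; for every edge, both endpoints lie together in some bag; and for every vertex, the bags containing it form a connected subtree. Here edge (7,5) lies in no bag, so the decomposition is invalid.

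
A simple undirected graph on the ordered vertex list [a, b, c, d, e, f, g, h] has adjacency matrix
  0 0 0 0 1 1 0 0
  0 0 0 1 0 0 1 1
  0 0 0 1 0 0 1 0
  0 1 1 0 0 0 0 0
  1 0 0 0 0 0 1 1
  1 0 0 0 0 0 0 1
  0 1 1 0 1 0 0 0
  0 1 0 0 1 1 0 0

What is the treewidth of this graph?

2

A width-2 tree decomposition is:
Bags: B1 = {b, c, d}  B2 = {b, c, g}  B3 = {b, g, h}  B4 = {e, g, h}  B5 = {e, f, h}  B6 = {a, e, f}
Tree: B1–B2, B2–B3, B3–B4, B4–B5, B5–B6
The largest bag has 3 vertices, giving width 2; this decomposition certifies tw(G) ≤ 2. For the lower bound, G contains the cycle d–c–g–b–d, so G is not a forest; only forests have treewidth ≤ 1, hence tw(G) ≥ 2. Hence tw(G) = 2 exactly.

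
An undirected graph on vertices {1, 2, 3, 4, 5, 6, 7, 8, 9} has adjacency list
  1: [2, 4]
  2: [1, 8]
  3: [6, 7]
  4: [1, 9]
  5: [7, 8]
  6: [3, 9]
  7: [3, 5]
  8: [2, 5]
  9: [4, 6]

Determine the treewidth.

A width-2 tree decomposition is:
Bags: B1 = {1, 2, 4}  B2 = {2, 4, 9}  B3 = {2, 6, 9}  B4 = {2, 3, 6}  B5 = {2, 3, 7}  B6 = {2, 5, 7}  B7 = {2, 5, 8}
Tree: B1–B2, B2–B3, B3–B4, B4–B5, B5–B6, B6–B7
Every bag has size at most 3, so the width is 3 − 1 = 2 and tw(G) ≤ 2. The edges 2–1–4–9–6–3–7–5–8–2 form a cycle, so G is not a tree and its treewidth is at least 2. The upper and lower bounds meet at 2, so that is the treewidth.

2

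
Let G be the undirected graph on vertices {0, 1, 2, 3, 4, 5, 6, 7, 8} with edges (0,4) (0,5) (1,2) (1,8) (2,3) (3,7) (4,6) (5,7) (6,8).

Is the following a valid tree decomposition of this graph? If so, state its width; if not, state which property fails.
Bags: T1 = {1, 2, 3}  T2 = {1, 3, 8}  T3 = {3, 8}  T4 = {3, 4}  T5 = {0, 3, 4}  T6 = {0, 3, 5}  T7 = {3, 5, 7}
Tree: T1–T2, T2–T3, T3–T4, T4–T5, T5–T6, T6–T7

No — vertex 6 appears in no bag.

A tree decomposition must satisfy three properties: every vertex lies in some bag; for every edge, both endpoints lie together in some bag; and for every vertex, the bags containing it form a connected subtree. Here vertex 6 appears in no bag, so the decomposition is invalid.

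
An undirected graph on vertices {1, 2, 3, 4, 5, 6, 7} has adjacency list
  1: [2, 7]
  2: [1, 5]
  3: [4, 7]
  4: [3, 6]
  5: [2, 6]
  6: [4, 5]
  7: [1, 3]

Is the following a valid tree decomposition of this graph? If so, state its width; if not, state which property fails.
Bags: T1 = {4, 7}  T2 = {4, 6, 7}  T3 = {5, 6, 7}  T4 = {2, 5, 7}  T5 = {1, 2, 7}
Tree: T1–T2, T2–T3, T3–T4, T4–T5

No — vertex 3 appears in no bag.

A tree decomposition must satisfy three properties: every vertex lies in some bag; for every edge, both endpoints lie together in some bag; and for every vertex, the bags containing it form a connected subtree. Here vertex 3 appears in no bag, so the decomposition is invalid.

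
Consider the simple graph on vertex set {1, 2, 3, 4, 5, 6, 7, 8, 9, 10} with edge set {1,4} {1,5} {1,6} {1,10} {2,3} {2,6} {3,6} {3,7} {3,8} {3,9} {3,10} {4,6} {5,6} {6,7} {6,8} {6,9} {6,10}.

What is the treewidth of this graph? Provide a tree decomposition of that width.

Each bag holds 3 vertices, so the decomposition has width 2, which upper-bounds the treewidth. Conversely, {1, 6, 10} is a clique of size 3, and the vertices of any clique must share a bag in every tree decomposition; so some bag has ≥ 3 vertices and tw(G) ≥ 2. The upper and lower bounds meet at 2, so that is the treewidth.

Treewidth 2.
One optimal decomposition is:
Bags: B1 = {3, 6, 7}  B2 = {3, 6, 10}  B3 = {1, 6, 10}  B4 = {1, 4, 6}  B5 = {2, 3, 6}  B6 = {3, 6, 8}  B7 = {1, 5, 6}  B8 = {3, 6, 9}
Tree: B1–B2, B2–B3, B3–B4, B1–B5, B1–B6, B3–B7, B1–B8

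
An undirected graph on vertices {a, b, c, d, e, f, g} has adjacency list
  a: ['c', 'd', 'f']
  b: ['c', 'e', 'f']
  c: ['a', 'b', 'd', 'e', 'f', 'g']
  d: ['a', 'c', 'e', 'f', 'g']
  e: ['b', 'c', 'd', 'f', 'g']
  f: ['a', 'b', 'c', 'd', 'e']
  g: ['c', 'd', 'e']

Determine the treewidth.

A width-3 tree decomposition is:
Bags: B1 = {c, d, e, g}  B2 = {c, d, e, f}  B3 = {b, c, e, f}  B4 = {a, c, d, f}
Tree: B1–B2, B2–B3, B2–B4
Every bag has size at most 4, so the width is 4 − 1 = 3 and tw(G) ≤ 3. Conversely, {c, d, e, g} is a clique of size 4, and the vertices of any clique must share a bag in every tree decomposition; so some bag has ≥ 4 vertices and tw(G) ≥ 3. Therefore the treewidth is 3.

3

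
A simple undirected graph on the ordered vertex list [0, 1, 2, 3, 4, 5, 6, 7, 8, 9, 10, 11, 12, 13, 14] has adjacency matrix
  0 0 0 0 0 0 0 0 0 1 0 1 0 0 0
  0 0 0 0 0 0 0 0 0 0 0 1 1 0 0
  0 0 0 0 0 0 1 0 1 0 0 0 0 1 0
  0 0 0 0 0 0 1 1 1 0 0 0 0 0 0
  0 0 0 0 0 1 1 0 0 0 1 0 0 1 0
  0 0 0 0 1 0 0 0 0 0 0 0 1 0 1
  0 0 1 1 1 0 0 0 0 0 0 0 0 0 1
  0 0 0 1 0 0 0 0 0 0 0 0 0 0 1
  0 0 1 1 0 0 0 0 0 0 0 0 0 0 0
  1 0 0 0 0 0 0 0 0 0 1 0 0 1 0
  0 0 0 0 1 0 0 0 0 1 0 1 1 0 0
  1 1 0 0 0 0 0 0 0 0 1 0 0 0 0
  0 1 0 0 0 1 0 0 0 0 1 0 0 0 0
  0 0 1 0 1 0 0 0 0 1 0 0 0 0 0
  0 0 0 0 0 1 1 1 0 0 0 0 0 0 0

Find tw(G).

A width-3 tree decomposition is:
Bags: B1 = {0, 1, 11, 12}  B2 = {0, 10, 11, 12}  B3 = {0, 9, 10, 12}  B4 = {5, 9, 10, 12}  B5 = {4, 5, 9, 10}  B6 = {4, 5, 9, 13}  B7 = {4, 5, 13, 14}  B8 = {4, 6, 13, 14}  B9 = {2, 6, 13, 14}  B10 = {2, 6, 7, 14}  B11 = {2, 3, 6, 7}  B12 = {2, 3, 7, 8}
Tree: B1–B2, B2–B3, B3–B4, B4–B5, B5–B6, B6–B7, B7–B8, B8–B9, B9–B10, B10–B11, B11–B12
Every bag has size at most 4, so the width is 4 − 1 = 3 and tw(G) ≤ 3. For the lower bound: the 4 vertex sets {0,1,11}, {12}, {10}, {4,5,9,13} are disjoint, each induces a connected subgraph, and every pair is joined by at least one edge of G. Contracting each set to a single vertex therefore yields K_{4} as a minor, and since treewidth is minor-monotone, tw(G) ≥ tw(K_{4}) = 3. Therefore the treewidth is 3.

3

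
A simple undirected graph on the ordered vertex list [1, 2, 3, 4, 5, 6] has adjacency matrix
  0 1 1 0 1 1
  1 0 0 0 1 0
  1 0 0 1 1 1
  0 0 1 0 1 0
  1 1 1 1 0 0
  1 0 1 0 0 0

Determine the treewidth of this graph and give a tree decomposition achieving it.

Every bag has size at most 3, so the width is 3 − 1 = 2 and tw(G) ≤ 2. On the other hand G contains the 3-clique {1, 2, 5}. A clique must lie in a single bag of any decomposition, so no decomposition can have width below 2. Hence tw(G) = 2 exactly.

Treewidth 2.
Bags: B1 = {1, 2, 5}  B2 = {1, 3, 5}  B3 = {3, 4, 5}  B4 = {1, 3, 6}
Tree: B1–B2, B2–B3, B2–B4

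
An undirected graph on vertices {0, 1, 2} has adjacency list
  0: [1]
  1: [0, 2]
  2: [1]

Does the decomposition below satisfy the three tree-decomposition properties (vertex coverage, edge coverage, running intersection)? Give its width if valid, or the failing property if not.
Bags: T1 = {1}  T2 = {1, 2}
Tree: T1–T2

No — vertex 0 appears in no bag.

A tree decomposition must satisfy three properties: every vertex lies in some bag; for every edge, both endpoints lie together in some bag; and for every vertex, the bags containing it form a connected subtree. Here vertex 0 appears in no bag, so the decomposition is invalid.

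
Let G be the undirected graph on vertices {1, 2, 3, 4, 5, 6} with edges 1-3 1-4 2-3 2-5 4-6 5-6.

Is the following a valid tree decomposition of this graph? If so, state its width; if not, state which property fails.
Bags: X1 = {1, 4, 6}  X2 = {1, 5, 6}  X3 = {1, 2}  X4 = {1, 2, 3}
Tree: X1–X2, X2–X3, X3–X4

No — edge (5,2) lies in no bag.

A tree decomposition must satisfy three properties: every vertex lies in some bag; for every edge, both endpoints lie together in some bag; and for every vertex, the bags containing it form a connected subtree. Here edge (5,2) lies in no bag, so the decomposition is invalid.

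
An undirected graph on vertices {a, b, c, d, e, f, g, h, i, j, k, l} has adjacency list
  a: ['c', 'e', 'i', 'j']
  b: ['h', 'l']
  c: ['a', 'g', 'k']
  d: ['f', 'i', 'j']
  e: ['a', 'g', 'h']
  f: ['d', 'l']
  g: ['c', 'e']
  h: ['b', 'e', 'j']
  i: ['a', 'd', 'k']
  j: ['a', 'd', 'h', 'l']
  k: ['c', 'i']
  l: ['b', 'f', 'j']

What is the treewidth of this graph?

A width-3 tree decomposition is:
Bags: B1 = {b, d, f, l}  B2 = {b, d, j, l}  B3 = {b, d, h, j}  B4 = {d, h, i, j}  B5 = {a, h, i, j}  B6 = {a, e, h, i}  B7 = {a, e, i, k}  B8 = {a, c, e, k}  B9 = {c, e, g, k}
Tree: B1–B2, B2–B3, B3–B4, B4–B5, B5–B6, B6–B7, B7–B8, B8–B9
Each bag holds 4 vertices, so the decomposition has width 3, which upper-bounds the treewidth. For the lower bound: the 4 vertex sets {b,f,l}, {d}, {j}, {a,e,h,i} are disjoint, each induces a connected subgraph, and every pair is joined by at least one edge of G. Contracting each set to a single vertex therefore yields K_{4} as a minor, and since treewidth is minor-monotone, tw(G) ≥ tw(K_{4}) = 3. The upper and lower bounds meet at 3, so that is the treewidth.

3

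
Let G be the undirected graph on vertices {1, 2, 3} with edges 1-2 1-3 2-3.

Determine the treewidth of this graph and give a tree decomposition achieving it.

Treewidth 2.
One optimal decomposition is:
Bags: B1 = {1, 2, 3}
Tree: (single bag)

A single bag containing all 3 vertices is trivially a valid decomposition of width 2. On the other hand G contains the 3-clique {1, 2, 3}. A clique must lie in a single bag of any decomposition, so no decomposition can have width below 2. Therefore the treewidth is 2.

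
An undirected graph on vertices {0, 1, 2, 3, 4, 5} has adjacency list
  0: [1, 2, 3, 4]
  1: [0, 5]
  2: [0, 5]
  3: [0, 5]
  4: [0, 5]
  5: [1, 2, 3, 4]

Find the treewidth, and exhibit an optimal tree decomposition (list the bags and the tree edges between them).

Treewidth 2.
One such decomposition:
Bags: B1 = {0, 4, 5}  B2 = {0, 1, 5}  B3 = {0, 3, 5}  B4 = {0, 2, 5}
Tree: B1–B2, B2–B3, B3–B4

Each bag holds 3 vertices, so the decomposition has width 2, which upper-bounds the treewidth. The edges 4–5–1–0–4 form a cycle, so G is not a tree and its treewidth is at least 2. Therefore the treewidth is 2.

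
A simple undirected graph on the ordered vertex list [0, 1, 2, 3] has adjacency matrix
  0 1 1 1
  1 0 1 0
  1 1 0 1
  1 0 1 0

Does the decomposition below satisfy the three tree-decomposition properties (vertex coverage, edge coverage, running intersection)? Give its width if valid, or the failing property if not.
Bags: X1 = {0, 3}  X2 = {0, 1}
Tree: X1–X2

A tree decomposition must satisfy three properties: every vertex lies in some bag; for every edge, both endpoints lie together in some bag; and for every vertex, the bags containing it form a connected subtree. Here vertex 2 appears in no bag, so the decomposition is invalid.

No — vertex 2 appears in no bag.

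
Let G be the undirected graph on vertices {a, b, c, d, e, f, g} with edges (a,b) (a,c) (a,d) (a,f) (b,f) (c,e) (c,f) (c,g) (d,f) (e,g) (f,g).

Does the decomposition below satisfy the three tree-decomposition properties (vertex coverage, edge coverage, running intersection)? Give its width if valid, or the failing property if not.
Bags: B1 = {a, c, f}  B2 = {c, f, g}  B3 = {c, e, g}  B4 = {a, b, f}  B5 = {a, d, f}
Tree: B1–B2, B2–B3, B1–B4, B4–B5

Vertex coverage: the bags together contain {a, b, c, d, e, f, g}, the full vertex set. Edge coverage: each edge of G has both endpoints in at least one bag. Running intersection: for every vertex, the bags containing it form a connected subtree. All three properties hold, so this is a valid tree decomposition of width max|bag| − 1 = 2, and hence tw(G) ≤ 2.

Yes; width 2.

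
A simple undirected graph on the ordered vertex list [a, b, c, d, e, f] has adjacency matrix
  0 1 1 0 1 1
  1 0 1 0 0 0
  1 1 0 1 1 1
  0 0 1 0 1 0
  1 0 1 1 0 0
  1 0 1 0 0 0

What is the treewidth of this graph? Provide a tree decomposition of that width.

Treewidth 2.
One optimal decomposition is:
Bags: B1 = {a, c, e}  B2 = {a, c, f}  B3 = {a, b, c}  B4 = {c, d, e}
Tree: B1–B2, B1–B3, B1–B4

The largest bag has 3 vertices, giving width 2; this decomposition certifies tw(G) ≤ 2. For the lower bound, the 3 vertices {c, d, e} are pairwise adjacent, and any tree decomposition puts a clique entirely inside one bag — forcing width ≥ 2. Combining the bounds, tw(G) = 2.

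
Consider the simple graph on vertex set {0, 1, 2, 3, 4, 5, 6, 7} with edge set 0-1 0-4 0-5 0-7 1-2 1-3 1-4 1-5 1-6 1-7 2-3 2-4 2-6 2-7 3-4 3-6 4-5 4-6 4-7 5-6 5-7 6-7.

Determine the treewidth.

4

A width-4 tree decomposition is:
Bags: B1 = {1, 2, 3, 4, 6}  B2 = {1, 2, 4, 6, 7}  B3 = {1, 4, 5, 6, 7}  B4 = {0, 1, 4, 5, 7}
Tree: B1–B2, B2–B3, B3–B4
Every bag has size at most 5, so the width is 5 − 1 = 4 and tw(G) ≤ 4. For the lower bound, the 5 vertices {0, 1, 4, 5, 7} are pairwise adjacent, and any tree decomposition puts a clique entirely inside one bag — forcing width ≥ 4. The upper and lower bounds meet at 4, so that is the treewidth.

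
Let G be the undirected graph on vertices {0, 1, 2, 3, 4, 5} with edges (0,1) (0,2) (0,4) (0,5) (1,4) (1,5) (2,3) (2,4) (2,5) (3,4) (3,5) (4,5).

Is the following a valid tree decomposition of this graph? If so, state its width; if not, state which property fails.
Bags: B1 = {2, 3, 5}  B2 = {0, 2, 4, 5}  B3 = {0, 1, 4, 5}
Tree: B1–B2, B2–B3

No — edge (4,3) lies in no bag.

A tree decomposition must satisfy three properties: every vertex lies in some bag; for every edge, both endpoints lie together in some bag; and for every vertex, the bags containing it form a connected subtree. Here edge (4,3) lies in no bag, so the decomposition is invalid.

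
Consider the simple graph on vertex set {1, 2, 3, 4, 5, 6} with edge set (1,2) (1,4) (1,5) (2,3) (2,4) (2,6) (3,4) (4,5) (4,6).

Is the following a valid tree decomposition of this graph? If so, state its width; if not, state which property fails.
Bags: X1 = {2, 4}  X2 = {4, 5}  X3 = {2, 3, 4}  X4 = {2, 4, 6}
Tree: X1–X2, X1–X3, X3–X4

No — vertex 1 appears in no bag.

A tree decomposition must satisfy three properties: every vertex lies in some bag; for every edge, both endpoints lie together in some bag; and for every vertex, the bags containing it form a connected subtree. Here vertex 1 appears in no bag, so the decomposition is invalid.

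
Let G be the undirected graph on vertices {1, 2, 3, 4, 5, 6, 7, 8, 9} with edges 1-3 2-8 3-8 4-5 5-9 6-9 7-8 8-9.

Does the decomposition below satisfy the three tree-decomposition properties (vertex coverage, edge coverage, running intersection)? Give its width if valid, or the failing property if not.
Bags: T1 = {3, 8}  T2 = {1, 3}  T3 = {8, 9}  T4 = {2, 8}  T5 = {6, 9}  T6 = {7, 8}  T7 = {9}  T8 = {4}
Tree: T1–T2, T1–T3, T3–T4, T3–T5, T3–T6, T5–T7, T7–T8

A tree decomposition must satisfy three properties: every vertex lies in some bag; for every edge, both endpoints lie together in some bag; and for every vertex, the bags containing it form a connected subtree. Here vertex 5 appears in no bag, so the decomposition is invalid.

No — vertex 5 appears in no bag.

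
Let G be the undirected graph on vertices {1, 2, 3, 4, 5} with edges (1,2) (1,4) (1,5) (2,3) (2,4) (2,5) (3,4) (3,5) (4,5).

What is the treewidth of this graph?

3

A width-3 tree decomposition is:
Bags: B1 = {1, 2, 4, 5}  B2 = {2, 3, 4, 5}
Tree: B1–B2
Every bag has size at most 4, so the width is 4 − 1 = 3 and tw(G) ≤ 3. On the other hand G contains the 4-clique {1, 2, 4, 5}. A clique must lie in a single bag of any decomposition, so no decomposition can have width below 3. The upper and lower bounds meet at 3, so that is the treewidth.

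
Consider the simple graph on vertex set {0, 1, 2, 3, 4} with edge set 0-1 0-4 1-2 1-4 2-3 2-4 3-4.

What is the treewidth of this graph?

2

A width-2 tree decomposition is:
Bags: B1 = {1, 2, 4}  B2 = {0, 1, 4}  B3 = {2, 3, 4}
Tree: B1–B2, B1–B3
Every bag has size at most 3, so the width is 3 − 1 = 2 and tw(G) ≤ 2. On the other hand G contains the 3-clique {0, 1, 4}. A clique must lie in a single bag of any decomposition, so no decomposition can have width below 2. The upper and lower bounds meet at 2, so that is the treewidth.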